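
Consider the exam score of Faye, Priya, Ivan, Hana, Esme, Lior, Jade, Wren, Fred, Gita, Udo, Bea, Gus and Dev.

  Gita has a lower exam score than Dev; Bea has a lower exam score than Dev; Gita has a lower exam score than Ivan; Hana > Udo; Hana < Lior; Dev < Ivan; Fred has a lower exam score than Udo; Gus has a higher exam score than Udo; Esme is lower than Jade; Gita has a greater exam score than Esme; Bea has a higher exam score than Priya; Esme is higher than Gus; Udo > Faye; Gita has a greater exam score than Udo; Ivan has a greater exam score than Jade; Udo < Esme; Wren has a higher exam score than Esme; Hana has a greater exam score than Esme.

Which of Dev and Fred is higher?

Dev

Chaining the given relations: Fred < Udo < Gus < Esme < Gita < Dev.
So Fred < Dev; Dev is the higher of the two.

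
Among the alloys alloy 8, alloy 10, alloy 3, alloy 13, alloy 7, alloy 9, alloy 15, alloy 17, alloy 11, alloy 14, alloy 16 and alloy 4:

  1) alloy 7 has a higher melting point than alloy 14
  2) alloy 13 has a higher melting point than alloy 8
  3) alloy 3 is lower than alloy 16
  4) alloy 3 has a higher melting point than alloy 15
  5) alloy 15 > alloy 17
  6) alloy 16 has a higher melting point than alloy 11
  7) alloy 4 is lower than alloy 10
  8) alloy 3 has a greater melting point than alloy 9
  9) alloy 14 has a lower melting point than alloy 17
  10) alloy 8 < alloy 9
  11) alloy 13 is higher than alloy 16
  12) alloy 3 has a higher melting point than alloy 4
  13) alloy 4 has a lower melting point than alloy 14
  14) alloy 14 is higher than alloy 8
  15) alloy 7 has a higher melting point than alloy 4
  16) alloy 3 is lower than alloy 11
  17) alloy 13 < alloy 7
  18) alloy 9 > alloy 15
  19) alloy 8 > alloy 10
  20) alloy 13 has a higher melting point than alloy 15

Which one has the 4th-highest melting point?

Piecing the relations together gives one ordering: alloy 4 < alloy 10 < alloy 8 < alloy 14 < alloy 17 < alloy 15 < alloy 9 < alloy 3 < alloy 11 < alloy 16 < alloy 13 < alloy 7.
Counting 4 from the largest end gives alloy 11.

alloy 11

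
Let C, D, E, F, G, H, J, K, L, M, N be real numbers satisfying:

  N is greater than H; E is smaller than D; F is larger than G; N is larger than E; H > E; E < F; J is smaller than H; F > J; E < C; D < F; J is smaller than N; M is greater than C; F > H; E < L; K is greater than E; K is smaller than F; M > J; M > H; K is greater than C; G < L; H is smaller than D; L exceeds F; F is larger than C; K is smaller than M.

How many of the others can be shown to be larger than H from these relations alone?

5

Directly above H: D, N, M, F.
One step further: L (5 so far).
Nothing else is reachable above H; 5 in all.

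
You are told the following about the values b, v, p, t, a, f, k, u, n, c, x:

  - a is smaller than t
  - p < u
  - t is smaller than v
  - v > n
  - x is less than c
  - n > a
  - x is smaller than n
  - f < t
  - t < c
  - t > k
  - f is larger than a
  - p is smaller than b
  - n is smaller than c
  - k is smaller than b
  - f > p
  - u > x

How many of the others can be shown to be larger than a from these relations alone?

5

From a the given relations immediately reach n, f, t.
From those, c, v — 5 in total.
Nothing else is reachable above a; 5 in all.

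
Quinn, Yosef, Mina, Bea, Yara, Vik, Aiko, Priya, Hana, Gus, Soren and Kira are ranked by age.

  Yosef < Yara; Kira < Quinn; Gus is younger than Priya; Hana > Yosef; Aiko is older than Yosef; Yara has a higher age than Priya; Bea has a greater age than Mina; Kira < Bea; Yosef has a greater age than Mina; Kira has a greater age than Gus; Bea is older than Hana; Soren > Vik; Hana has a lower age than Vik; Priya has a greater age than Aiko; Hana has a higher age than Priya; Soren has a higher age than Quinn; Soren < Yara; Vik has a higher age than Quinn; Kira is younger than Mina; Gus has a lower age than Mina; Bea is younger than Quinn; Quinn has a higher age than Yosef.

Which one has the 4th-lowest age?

Piecing the relations together gives one ordering: Gus < Kira < Mina < Yosef < Aiko < Priya < Hana < Bea < Quinn < Vik < Soren < Yara.
The 4th smallest is Yosef.

Yosef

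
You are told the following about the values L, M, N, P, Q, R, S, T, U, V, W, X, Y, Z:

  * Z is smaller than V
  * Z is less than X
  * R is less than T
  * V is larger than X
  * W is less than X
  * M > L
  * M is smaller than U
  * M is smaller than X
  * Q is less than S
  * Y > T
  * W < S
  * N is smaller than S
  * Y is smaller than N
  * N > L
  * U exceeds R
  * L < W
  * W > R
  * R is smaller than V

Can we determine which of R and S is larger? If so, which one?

S

Following the relations from R: R < T < Y < N < S.
So S is larger.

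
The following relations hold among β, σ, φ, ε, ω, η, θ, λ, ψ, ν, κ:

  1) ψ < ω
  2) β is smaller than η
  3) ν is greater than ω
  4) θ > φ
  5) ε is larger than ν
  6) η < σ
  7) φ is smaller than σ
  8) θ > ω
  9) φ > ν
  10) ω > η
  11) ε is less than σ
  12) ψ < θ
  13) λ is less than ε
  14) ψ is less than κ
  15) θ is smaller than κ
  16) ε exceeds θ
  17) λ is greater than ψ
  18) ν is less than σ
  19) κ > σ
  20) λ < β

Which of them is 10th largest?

λ

The consecutive relations fix a unique order: ψ < λ < β < η < ω < ν < φ < θ < ε < σ < κ.
The 10th largest is λ.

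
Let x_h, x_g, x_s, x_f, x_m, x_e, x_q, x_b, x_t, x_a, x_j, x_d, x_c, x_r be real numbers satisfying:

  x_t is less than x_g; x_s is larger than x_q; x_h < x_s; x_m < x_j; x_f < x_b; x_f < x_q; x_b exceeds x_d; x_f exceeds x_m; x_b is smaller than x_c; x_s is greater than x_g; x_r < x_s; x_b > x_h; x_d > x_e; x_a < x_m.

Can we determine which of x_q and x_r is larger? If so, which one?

Following every chain through x_r: above x_r we get x_s.
x_q is not reached, and no chain runs the other way from x_q to x_r.
So the given relations leave the order of x_r and x_q undetermined.

undetermined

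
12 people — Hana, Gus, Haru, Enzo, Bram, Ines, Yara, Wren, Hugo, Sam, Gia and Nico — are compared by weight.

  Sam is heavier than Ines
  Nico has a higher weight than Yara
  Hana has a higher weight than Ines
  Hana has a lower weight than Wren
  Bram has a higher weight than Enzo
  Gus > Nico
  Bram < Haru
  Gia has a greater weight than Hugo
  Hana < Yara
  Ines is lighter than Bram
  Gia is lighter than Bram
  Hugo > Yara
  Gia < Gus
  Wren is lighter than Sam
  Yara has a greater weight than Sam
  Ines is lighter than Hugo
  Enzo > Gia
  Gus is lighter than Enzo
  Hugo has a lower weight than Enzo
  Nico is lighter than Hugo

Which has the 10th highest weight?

Wren

The consecutive relations fix a unique order: Ines < Hana < Wren < Sam < Yara < Nico < Hugo < Gia < Gus < Enzo < Bram < Haru.
Counting 10 from the largest end gives Wren.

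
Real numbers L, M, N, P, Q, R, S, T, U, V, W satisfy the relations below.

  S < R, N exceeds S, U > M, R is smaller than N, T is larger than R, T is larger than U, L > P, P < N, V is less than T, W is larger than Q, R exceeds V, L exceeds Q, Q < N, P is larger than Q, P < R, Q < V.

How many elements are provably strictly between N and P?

1

The relations place P below N. An element lies strictly between them when it is forced above P and also forced below N.
Above P: {L, R, T}. Below N: {S, Q, V, R}.
Intersection: {R} — 1.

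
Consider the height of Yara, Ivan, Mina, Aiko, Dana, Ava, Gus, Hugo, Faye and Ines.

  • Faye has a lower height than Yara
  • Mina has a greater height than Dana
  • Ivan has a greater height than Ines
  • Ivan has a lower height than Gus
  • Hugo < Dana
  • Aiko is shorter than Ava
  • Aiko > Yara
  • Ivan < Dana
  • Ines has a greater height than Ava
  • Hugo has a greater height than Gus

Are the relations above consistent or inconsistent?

consistent

Every relation is compatible with Faye < Yara < Aiko < Ava < Ines < Ivan < Gus < Hugo < Dana < Mina; the set is consistent.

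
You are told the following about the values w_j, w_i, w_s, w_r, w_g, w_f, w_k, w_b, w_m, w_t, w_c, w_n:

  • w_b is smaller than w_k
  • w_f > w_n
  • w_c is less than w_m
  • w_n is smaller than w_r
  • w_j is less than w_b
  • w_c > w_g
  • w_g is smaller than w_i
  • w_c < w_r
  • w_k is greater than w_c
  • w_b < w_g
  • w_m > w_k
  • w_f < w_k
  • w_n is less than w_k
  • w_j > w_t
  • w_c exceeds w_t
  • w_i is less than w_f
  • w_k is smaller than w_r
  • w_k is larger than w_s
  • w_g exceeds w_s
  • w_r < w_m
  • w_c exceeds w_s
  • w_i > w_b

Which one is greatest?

w_m

Chaining downward from w_m: directly below it, w_c, w_k, w_r; then w_s, w_t, w_b, w_n, w_g, w_f; then w_j, w_i.
That covers every other element, and nothing is given above w_m, so w_m is the greatest.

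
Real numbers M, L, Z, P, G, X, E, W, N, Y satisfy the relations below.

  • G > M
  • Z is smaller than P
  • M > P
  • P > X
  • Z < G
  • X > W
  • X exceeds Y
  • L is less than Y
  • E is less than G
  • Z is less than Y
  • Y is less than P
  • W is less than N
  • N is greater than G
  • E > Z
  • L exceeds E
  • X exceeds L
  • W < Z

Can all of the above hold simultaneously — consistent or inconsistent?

consistent

The single ordering W < Z < E < L < Y < X < P < M < G < N satisfies every listed relation, so no contradiction arises.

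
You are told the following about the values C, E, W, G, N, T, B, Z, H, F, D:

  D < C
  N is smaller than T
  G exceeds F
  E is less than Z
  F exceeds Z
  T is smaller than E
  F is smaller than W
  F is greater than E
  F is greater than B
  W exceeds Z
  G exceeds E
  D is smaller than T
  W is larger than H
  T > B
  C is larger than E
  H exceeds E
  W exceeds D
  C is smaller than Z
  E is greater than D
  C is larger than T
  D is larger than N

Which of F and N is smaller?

The relevant relations are N < D; D < T; T < E; E < C; C < Z; Z < F.
Together: N < D < T < E < C < Z < F.
So N < F; N is the smaller of the two.

N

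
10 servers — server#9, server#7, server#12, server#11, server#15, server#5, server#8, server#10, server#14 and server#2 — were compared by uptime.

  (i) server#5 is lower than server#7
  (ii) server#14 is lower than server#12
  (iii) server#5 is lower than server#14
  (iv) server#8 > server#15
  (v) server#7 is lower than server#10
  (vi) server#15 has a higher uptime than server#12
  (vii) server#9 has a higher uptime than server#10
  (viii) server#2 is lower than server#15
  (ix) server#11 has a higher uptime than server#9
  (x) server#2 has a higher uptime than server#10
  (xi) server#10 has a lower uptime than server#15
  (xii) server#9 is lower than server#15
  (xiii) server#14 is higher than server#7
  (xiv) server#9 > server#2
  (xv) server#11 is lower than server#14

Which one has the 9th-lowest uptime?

Chaining the given pairs: server#5 < server#7 < server#10 < server#2 < server#9 < server#11 < server#14 < server#12 < server#15 < server#8.
Counting 9 from the smallest end gives server#15.

server#15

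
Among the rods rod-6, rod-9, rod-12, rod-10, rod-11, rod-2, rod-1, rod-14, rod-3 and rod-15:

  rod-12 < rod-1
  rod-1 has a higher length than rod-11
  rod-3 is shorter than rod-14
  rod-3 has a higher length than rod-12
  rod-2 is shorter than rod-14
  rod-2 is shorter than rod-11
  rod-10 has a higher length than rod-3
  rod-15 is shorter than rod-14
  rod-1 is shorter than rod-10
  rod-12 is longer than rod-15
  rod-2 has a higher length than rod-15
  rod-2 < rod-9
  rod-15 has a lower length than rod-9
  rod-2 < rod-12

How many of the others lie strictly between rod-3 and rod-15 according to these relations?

2

Chaining upward from rod-15 reaches: rod-2, rod-12, rod-11, rod-14, rod-9, rod-1, rod-10.
Chaining downward from rod-3 reaches: rod-2, rod-12.
Strictly between rod-15 and rod-3 are those in both lists: rod-2, rod-12 — 2 elements.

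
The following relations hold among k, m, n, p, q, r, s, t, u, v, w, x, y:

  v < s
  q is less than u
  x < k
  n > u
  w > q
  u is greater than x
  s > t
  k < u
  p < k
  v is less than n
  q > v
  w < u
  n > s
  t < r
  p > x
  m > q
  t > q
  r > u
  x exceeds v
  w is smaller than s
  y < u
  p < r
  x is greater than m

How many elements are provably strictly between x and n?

The relations place x below n. An element lies strictly between them when it is forced above x and also forced below n.
Above x: {p, k, u, r}. Below n: {y, v, q, m, t, p, k, w, s, u}.
Intersection: {p, k, u} — 3.

3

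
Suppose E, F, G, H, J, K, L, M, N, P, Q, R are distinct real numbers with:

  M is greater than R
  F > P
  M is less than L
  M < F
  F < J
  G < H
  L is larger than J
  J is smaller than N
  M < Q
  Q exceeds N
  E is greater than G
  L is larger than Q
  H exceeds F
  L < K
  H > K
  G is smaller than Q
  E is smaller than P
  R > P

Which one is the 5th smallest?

Piecing the relations together gives one ordering: G < E < P < R < M < F < J < N < Q < L < K < H.
The 5th smallest is M.

M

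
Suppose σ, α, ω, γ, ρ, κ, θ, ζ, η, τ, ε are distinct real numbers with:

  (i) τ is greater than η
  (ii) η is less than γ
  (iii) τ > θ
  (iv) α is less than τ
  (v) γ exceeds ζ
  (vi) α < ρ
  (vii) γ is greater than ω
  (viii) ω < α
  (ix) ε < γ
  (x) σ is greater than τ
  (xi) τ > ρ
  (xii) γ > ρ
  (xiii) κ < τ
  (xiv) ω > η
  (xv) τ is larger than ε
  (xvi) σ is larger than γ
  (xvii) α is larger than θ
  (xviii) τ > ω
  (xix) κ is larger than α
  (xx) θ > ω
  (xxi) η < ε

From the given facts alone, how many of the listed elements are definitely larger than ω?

The elements the relations force above ω are θ, α, ρ, κ, τ, γ, σ — no chain reaches any other.
That is 7.

7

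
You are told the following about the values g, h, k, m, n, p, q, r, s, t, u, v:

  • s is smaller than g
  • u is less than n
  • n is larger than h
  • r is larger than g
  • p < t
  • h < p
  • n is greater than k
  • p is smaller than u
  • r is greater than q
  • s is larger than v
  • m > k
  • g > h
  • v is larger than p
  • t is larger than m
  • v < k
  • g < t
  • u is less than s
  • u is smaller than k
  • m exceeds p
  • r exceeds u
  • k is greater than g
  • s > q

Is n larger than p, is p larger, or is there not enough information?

n

The relevant relations are p < v; v < s; s < g; g < k; k < n.
Together: p < v < s < g < k < n.
So n is larger.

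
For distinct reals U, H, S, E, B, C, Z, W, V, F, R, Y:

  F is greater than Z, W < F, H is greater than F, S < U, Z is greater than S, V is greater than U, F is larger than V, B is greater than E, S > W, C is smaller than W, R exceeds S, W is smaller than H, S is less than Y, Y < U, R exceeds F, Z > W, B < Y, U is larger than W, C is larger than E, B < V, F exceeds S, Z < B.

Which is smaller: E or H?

The relevant relations are E < C; C < W; W < S; S < Z; Z < B; B < Y; Y < U; U < V; V < F; F < H.
Chaining these gives E < C < W < S < Z < B < Y < U < V < F < H.
So E < H; E is the smaller of the two.

E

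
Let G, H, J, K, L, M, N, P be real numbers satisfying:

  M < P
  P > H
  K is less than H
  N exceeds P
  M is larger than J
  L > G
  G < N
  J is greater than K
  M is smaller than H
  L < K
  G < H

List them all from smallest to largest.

G < L < K < J < M < H < P < N

Nothing is placed below G, so it is least; from there G < L; L < K; K < J; J < M; M < H; H < P; P < N, each given directly.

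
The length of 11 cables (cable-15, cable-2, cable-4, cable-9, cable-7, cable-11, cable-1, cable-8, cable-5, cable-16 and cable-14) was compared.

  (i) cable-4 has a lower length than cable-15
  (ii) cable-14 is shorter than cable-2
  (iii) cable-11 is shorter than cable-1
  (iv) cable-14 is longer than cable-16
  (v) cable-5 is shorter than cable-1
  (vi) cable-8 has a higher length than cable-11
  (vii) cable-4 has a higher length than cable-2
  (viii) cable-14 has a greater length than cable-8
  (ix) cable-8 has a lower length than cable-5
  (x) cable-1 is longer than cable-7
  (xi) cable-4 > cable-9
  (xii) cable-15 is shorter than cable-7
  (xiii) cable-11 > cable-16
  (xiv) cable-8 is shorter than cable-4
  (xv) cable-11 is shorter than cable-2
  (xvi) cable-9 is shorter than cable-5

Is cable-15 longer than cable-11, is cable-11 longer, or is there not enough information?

cable-11 < cable-8 < cable-14 < cable-2 < cable-4 < cable-15, by transitivity through cable-8, cable-14, cable-2, cable-4.
So cable-15 is longer.

cable-15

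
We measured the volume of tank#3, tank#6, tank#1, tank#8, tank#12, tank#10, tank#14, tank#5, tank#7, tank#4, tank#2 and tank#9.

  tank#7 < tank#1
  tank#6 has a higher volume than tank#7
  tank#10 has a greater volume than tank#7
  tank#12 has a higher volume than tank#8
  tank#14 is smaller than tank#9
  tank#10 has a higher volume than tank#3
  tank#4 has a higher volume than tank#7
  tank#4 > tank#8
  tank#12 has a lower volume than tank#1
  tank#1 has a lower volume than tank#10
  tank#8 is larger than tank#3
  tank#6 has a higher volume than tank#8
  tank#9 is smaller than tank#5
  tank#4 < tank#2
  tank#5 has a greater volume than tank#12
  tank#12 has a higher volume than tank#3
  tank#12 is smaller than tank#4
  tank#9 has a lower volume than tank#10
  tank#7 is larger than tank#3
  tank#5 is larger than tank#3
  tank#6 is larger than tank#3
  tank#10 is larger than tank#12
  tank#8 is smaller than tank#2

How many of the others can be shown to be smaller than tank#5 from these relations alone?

5

Directly below tank#5: tank#3, tank#12, tank#9.
One step further: tank#8, tank#14 (5 so far).
No other element is forced below tank#5 by the given relations, so the count is 5.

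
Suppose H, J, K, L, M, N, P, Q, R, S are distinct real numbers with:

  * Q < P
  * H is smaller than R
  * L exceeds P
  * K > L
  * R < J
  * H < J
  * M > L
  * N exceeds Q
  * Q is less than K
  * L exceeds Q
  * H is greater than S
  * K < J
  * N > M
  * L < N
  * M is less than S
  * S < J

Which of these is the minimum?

Q

P is not least since Q < P; L is not least since P < L; M is not least since L < M; S is not least since M < S; H is not least since S < H; K is not least since Q < K; N is not least since Q < N; R is not least since H < R; J is not least since S < J.
Only Q has nothing below it, so Q is the minimum.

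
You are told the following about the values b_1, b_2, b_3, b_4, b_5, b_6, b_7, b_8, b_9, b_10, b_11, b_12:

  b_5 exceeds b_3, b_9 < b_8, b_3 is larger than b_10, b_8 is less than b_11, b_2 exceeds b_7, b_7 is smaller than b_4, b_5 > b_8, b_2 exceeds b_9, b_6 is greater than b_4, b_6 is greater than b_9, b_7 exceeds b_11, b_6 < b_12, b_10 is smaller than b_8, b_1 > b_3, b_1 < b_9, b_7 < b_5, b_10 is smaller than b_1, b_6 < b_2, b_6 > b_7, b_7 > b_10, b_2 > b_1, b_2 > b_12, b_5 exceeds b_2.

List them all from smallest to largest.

Nothing is placed below b_10, so it is least; from there b_10 < b_3; b_3 < b_1; b_1 < b_9; b_9 < b_8; b_8 < b_11; b_11 < b_7; b_7 < b_4; b_4 < b_6; b_6 < b_12; b_12 < b_2; b_2 < b_5, each given directly.

b_10 < b_3 < b_1 < b_9 < b_8 < b_11 < b_7 < b_4 < b_6 < b_12 < b_2 < b_5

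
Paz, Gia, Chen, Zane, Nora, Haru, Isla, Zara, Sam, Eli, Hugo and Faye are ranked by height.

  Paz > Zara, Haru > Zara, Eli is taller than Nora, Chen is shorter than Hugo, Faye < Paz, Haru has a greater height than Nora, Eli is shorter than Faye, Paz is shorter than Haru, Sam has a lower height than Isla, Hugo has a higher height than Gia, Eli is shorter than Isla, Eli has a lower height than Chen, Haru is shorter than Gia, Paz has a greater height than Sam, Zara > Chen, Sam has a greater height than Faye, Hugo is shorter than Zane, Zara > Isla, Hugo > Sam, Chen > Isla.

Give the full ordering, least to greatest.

Nora < Eli < Faye < Sam < Isla < Chen < Zara < Paz < Haru < Gia < Hugo < Zane

The consecutive links are each given: Nora < Eli; Eli < Faye; Faye < Sam; Sam < Isla; Isla < Chen; Chen < Zara; Zara < Paz; Paz < Haru; Haru < Gia; Gia < Hugo; Hugo < Zane.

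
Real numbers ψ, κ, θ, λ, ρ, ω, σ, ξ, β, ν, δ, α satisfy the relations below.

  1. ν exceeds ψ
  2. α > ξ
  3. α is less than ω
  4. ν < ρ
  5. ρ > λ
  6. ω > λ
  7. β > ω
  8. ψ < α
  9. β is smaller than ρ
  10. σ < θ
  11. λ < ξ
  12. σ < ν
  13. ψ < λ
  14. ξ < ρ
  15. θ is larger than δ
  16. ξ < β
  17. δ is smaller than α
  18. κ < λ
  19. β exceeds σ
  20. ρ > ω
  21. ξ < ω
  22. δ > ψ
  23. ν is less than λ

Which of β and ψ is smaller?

Following the relations from ψ: ψ < ν < λ < ξ < α < ω < β.
So ψ < β; ψ is the smaller of the two.

ψ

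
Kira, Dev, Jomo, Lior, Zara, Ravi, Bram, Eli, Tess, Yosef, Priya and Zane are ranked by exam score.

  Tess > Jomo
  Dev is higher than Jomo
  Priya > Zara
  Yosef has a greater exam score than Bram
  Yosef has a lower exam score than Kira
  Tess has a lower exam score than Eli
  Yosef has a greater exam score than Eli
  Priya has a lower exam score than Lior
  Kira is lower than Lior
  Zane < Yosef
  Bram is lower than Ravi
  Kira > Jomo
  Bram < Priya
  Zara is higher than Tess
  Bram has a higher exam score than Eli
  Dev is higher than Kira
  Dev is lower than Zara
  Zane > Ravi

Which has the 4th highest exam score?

Dev

The consecutive relations fix a unique order: Jomo < Tess < Eli < Bram < Ravi < Zane < Yosef < Kira < Dev < Zara < Priya < Lior.
Counting 4 from the largest end gives Dev.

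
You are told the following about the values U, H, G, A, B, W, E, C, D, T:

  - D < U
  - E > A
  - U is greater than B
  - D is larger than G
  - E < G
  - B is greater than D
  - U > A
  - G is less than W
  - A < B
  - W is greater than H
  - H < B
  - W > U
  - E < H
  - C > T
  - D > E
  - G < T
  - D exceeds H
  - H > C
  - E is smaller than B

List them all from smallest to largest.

A < E < G < T < C < H < D < B < U < W

Nothing is placed below A, so it is least; from there A < E; E < G; G < T; T < C; C < H; H < D; D < B; B < U; U < W, each given directly.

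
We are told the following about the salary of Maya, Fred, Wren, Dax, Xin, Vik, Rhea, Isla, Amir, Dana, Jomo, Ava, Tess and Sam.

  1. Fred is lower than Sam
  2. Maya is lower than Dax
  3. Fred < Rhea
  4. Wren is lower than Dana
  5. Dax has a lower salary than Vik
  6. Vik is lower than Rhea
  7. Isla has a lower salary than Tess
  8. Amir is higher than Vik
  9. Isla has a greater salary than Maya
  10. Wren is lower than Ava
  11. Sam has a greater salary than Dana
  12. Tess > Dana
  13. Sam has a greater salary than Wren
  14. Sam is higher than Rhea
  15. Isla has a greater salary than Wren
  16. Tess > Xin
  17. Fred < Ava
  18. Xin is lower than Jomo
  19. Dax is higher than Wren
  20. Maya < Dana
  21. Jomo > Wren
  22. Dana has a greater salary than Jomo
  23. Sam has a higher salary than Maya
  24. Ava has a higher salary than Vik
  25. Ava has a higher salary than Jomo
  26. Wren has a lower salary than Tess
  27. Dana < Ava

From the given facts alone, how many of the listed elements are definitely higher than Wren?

Directly above Wren: Dax, Isla, Jomo, Dana, Ava, Sam, Tess.
One step further: Vik (8 so far).
One step further: Rhea, Amir (10 so far).
Nothing else is reachable above Wren; 10 in all.

10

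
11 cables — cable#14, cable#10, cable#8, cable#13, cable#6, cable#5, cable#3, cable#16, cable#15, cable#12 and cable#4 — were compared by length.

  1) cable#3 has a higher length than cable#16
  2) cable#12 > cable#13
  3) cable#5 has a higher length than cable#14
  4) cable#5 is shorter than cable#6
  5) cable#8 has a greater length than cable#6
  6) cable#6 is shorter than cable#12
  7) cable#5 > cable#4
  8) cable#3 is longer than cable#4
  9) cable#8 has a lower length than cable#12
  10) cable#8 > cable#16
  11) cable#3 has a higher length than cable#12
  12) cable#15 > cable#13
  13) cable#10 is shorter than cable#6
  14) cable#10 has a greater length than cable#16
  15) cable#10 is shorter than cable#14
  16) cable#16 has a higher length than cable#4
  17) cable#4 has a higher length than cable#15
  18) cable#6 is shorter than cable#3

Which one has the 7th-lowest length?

cable#5

The consecutive relations fix a unique order: cable#13 < cable#15 < cable#4 < cable#16 < cable#10 < cable#14 < cable#5 < cable#6 < cable#8 < cable#12 < cable#3.
The 7th smallest is cable#5.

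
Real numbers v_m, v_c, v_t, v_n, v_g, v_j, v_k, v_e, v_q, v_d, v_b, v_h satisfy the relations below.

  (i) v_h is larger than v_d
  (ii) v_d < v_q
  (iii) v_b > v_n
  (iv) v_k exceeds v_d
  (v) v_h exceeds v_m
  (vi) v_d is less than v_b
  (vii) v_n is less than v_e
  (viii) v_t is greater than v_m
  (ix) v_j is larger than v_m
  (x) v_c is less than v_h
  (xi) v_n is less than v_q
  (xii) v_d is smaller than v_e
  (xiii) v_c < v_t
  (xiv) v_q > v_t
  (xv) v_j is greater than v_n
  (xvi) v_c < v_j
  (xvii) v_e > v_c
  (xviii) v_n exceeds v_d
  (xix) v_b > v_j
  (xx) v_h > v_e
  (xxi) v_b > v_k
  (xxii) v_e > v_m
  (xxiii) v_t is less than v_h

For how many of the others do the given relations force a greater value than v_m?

6

Directly above v_m: v_t, v_e, v_h, v_j.
One step further: v_q, v_b (6 so far).
No other element is forced above v_m by the given relations, so the count is 6.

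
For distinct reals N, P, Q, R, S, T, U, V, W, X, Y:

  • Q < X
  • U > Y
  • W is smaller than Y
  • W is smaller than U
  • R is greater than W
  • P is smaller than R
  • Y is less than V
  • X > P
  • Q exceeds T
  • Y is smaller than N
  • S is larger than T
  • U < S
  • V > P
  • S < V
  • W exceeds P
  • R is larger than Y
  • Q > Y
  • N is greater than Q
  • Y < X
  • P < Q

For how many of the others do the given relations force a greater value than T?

From T the given relations immediately reach Q, S.
From those, X, N, V — 5 in total.
Nothing else is reachable above T; 5 in all.

5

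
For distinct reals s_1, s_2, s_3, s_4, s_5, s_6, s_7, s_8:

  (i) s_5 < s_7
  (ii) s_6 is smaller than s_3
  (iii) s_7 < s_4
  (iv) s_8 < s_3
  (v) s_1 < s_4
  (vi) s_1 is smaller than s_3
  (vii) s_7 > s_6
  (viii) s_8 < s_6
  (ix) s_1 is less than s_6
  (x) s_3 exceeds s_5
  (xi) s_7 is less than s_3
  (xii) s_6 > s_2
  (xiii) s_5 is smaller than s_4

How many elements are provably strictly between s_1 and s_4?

The relations place s_1 below s_4. An element lies strictly between them when it is forced above s_1 and also forced below s_4.
Above s_1: {s_6, s_7, s_3}. Below s_4: {s_2, s_8, s_6, s_5, s_7}.
Intersection: {s_6, s_7} — 2.

2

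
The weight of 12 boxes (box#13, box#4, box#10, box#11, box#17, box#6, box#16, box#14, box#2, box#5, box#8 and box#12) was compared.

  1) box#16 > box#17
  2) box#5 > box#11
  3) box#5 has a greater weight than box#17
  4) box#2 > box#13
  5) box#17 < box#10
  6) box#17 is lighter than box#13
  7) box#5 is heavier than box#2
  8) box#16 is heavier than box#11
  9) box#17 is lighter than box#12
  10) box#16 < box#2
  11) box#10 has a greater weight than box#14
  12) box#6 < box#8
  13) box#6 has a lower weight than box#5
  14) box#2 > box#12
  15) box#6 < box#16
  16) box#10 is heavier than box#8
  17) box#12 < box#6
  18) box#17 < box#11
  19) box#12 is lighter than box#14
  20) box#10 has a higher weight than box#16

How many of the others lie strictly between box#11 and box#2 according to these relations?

1

The relations place box#11 below box#2. An element lies strictly between them when it is forced above box#11 and also forced below box#2.
Above box#11: {box#16, box#5, box#10}. Below box#2: {box#17, box#12, box#13, box#6, box#16}.
Intersection: {box#16} — 1.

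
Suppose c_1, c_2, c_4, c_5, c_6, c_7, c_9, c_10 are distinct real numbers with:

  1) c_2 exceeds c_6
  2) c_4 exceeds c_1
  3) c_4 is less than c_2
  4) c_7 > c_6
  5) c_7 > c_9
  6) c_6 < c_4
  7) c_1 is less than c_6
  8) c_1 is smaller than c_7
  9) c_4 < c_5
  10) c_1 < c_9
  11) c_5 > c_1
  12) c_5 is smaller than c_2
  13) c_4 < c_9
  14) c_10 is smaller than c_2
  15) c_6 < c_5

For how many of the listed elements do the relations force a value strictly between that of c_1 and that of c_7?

3

Chaining upward from c_1 reaches: c_6, c_4, c_9, c_5, c_2.
Chaining downward from c_7 reaches: c_6, c_4, c_9.
Strictly between c_1 and c_7 are those in both lists: c_6, c_4, c_9 — 3 elements.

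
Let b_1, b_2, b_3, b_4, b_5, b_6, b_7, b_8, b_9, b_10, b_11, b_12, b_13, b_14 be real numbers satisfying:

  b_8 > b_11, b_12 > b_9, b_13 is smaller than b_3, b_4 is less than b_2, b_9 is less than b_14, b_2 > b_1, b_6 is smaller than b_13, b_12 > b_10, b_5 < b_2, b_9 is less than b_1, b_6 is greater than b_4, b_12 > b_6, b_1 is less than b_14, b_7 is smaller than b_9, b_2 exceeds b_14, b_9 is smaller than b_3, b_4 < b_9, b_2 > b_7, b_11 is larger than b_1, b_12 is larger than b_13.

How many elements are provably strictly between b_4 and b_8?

3

Chaining upward from b_4 reaches: b_9, b_1, b_14, b_2, b_6, b_11, b_13, b_3, b_12.
Chaining downward from b_8 reaches: b_7, b_9, b_1, b_11.
Strictly between b_4 and b_8 are those in both lists: b_9, b_1, b_11 — 3 elements.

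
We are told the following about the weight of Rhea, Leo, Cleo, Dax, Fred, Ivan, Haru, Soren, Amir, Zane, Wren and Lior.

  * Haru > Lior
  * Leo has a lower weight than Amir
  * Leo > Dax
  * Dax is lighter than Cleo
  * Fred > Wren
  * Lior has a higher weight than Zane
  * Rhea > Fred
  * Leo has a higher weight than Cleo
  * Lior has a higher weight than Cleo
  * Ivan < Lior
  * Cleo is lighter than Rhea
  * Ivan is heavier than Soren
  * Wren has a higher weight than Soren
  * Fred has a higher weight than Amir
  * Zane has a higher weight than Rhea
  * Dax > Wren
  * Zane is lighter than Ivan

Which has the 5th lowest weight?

Leo

Chaining the given pairs: Soren < Wren < Dax < Cleo < Leo < Amir < Fred < Rhea < Zane < Ivan < Lior < Haru.
The 5th smallest is Leo.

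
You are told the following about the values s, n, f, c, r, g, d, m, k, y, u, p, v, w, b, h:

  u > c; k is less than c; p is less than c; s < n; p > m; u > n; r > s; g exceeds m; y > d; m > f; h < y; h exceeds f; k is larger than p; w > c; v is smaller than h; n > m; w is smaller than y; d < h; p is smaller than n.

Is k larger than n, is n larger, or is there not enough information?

undetermined

Following every chain through k: above k we get c, w, u, y; below k we get f, m, p.
n is not reached, and no chain runs the other way from n to k.
So the given relations leave the order of k and n undetermined.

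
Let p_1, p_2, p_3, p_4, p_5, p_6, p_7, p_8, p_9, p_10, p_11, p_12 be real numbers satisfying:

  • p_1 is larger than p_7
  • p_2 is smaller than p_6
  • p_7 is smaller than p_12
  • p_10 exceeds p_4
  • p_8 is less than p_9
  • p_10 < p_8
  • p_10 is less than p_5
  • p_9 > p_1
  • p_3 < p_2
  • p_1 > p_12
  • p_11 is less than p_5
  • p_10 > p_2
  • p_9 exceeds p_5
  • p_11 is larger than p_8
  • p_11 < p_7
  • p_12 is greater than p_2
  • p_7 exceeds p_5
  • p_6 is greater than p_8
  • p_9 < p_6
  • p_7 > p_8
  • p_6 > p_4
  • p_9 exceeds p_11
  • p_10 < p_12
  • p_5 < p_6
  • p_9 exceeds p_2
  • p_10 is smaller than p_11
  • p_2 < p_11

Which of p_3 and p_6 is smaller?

p_3

p_3 < p_2 and p_2 < p_10 give p_3 < p_10.
With p_10 < p_8: p_3 < p_2 < p_10 < p_8.
With p_8 < p_11: p_3 < p_2 < p_10 < p_8 < p_11.
Then p_11 < p_5 extends the chain to p_5.
With p_5 < p_7: p_3 < p_2 < p_10 < p_8 < p_11 < p_5 < p_7.
With p_7 < p_12: p_3 < p_2 < p_10 < p_8 < p_11 < p_5 < p_7 < p_12.
With p_12 < p_1: p_3 < p_2 < p_10 < p_8 < p_11 < p_5 < p_7 < p_12 < p_1.
With p_1 < p_9: p_3 < p_2 < p_10 < p_8 < p_11 < p_5 < p_7 < p_12 < p_1 < p_9.
Then p_9 < p_6 extends the chain to p_6.
So p_3 < p_6; p_3 is the smaller of the two.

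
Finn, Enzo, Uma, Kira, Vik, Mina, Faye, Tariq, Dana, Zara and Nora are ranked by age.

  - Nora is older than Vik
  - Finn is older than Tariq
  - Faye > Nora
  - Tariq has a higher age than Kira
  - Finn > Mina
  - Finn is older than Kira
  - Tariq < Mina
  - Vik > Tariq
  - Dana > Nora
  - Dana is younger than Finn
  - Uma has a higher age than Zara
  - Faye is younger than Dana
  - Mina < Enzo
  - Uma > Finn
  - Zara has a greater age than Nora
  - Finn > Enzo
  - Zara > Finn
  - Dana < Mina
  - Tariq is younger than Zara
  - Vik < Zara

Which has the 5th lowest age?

The consecutive relations fix a unique order: Kira < Tariq < Vik < Nora < Faye < Dana < Mina < Enzo < Finn < Zara < Uma.
The 5th smallest is Faye.

Faye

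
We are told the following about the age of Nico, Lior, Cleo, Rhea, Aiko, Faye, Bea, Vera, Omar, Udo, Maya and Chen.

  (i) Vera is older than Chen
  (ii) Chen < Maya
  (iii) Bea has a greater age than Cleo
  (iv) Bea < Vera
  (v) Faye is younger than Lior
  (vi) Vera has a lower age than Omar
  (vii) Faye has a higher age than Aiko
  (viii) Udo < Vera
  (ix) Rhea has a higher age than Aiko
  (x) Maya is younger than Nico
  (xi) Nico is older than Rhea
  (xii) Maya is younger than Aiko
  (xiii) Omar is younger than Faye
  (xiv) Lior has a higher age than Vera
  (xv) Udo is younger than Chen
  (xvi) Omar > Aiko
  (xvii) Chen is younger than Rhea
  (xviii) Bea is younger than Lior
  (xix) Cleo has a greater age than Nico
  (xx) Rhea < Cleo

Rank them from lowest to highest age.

Udo < Chen < Maya < Aiko < Rhea < Nico < Cleo < Bea < Vera < Omar < Faye < Lior

Each adjacent pair is fixed by a given relation: Udo < Chen; Chen < Maya; Maya < Aiko; Aiko < Rhea; Rhea < Nico; Nico < Cleo; Cleo < Bea; Bea < Vera; Vera < Omar; Omar < Faye; Faye < Lior. Chaining them end to end gives the full order.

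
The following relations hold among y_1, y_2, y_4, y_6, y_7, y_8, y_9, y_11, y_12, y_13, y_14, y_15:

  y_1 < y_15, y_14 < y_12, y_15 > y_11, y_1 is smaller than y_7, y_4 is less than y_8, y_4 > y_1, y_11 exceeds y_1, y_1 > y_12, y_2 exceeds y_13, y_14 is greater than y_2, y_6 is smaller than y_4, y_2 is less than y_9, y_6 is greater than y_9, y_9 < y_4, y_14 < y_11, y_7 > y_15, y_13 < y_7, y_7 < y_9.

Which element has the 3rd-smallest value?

Piecing the relations together gives one ordering: y_13 < y_2 < y_14 < y_12 < y_1 < y_11 < y_15 < y_7 < y_9 < y_6 < y_4 < y_8.
The 3rd smallest is y_14.

y_14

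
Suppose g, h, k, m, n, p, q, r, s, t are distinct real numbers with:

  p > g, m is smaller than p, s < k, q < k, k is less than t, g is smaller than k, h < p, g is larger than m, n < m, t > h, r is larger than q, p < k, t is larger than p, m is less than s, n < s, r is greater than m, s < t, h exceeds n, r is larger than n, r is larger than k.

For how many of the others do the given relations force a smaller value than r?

8

The elements the relations force below r are n, m, q, g, s, h, p, k — no chain reaches any other.
That is 8.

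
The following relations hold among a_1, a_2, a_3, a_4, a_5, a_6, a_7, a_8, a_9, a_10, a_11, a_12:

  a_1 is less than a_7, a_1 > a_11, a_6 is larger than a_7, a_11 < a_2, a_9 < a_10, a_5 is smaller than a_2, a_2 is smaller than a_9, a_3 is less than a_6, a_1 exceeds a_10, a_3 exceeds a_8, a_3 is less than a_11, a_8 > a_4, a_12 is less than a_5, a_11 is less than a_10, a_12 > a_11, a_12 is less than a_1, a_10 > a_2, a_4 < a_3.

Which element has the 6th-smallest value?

Chaining the given pairs: a_4 < a_8 < a_3 < a_11 < a_12 < a_5 < a_2 < a_9 < a_10 < a_1 < a_7 < a_6.
Counting 6 from the smallest end gives a_5.

a_5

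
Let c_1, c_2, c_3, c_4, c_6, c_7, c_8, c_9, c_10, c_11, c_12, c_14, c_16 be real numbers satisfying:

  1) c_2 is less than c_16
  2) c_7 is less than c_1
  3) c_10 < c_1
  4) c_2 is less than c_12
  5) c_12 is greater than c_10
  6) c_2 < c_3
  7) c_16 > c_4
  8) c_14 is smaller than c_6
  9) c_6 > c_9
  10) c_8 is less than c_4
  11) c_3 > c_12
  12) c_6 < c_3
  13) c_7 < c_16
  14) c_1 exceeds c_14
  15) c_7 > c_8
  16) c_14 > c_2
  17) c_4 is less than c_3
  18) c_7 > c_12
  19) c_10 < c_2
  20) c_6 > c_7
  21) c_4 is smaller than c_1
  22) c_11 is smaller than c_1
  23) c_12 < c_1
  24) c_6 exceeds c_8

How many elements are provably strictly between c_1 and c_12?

Chaining upward from c_12 reaches: c_7, c_6, c_3, c_16.
Chaining downward from c_1 reaches: c_10, c_8, c_11, c_2, c_7, c_4, c_14.
Strictly between c_12 and c_1 are those in both lists: c_7 — 1 element.

1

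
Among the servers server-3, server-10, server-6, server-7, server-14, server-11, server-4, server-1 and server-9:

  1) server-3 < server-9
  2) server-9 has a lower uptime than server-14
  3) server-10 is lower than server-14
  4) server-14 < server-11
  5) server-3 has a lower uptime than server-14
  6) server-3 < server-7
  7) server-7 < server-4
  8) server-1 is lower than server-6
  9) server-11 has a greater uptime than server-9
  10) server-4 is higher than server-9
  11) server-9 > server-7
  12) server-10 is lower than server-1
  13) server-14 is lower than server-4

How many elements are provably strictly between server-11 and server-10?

1

The relations place server-10 below server-11. An element lies strictly between them when it is forced above server-10 and also forced below server-11.
Above server-10: {server-1, server-6, server-14, server-4}. Below server-11: {server-3, server-7, server-9, server-14}.
Intersection: {server-14} — 1.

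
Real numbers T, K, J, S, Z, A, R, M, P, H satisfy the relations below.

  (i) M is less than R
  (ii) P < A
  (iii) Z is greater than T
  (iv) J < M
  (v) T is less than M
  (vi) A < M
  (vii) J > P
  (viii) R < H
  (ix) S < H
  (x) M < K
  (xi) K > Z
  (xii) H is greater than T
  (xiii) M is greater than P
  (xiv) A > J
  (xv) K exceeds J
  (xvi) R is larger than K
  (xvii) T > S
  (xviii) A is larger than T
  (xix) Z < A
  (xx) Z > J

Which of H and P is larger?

H

Chaining the given relations: P < J < Z < A < M < K < R < H.
So P < H; H is the larger of the two.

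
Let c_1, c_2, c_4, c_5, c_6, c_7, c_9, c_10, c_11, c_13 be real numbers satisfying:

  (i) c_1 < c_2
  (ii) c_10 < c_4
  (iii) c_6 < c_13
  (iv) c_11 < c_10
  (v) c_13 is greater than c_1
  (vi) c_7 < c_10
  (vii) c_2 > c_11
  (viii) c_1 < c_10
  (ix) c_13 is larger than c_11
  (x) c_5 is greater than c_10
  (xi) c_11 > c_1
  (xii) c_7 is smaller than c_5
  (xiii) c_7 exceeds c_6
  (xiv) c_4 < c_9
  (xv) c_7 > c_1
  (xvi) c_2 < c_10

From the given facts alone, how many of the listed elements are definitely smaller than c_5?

From c_5 the given relations immediately reach c_7, c_10.
From those, c_1, c_6, c_11, c_2 — 6 in total.
Nothing else is reachable below c_5; 6 in all.

6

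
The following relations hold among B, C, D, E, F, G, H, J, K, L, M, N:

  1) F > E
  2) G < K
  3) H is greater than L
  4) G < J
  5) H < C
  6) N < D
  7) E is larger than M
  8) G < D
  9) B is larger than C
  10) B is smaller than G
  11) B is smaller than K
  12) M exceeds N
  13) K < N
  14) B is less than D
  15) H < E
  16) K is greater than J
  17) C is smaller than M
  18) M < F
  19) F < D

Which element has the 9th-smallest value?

M

Piecing the relations together gives one ordering: L < H < C < B < G < J < K < N < M < E < F < D.
Counting 9 from the smallest end gives M.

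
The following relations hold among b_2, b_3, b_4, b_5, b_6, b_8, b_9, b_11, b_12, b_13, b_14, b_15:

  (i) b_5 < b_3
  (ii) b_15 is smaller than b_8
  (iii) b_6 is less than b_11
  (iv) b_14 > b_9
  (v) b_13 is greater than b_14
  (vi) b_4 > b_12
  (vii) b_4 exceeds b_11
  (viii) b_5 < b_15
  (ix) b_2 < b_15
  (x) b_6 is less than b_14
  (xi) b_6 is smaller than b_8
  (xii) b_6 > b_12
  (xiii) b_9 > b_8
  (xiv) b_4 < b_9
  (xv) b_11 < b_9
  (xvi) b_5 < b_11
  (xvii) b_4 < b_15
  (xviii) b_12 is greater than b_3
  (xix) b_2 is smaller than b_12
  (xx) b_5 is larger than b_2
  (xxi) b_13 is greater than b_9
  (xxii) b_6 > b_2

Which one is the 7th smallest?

b_4

Chaining the given pairs: b_2 < b_5 < b_3 < b_12 < b_6 < b_11 < b_4 < b_15 < b_8 < b_9 < b_14 < b_13.
Counting 7 from the smallest end gives b_4.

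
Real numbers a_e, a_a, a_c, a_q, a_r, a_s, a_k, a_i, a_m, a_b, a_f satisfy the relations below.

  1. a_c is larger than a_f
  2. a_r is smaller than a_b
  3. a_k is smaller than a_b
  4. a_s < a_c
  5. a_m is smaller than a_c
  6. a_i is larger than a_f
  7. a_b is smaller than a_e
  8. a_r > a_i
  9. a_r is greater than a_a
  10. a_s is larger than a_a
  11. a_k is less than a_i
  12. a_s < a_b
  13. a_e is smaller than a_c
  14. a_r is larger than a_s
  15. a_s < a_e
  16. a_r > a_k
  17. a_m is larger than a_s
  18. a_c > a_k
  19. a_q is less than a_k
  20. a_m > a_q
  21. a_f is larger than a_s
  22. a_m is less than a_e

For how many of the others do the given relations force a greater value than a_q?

7

The elements the relations force above a_q are a_k, a_m, a_i, a_r, a_b, a_e, a_c — no chain reaches any other.
That is 7.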